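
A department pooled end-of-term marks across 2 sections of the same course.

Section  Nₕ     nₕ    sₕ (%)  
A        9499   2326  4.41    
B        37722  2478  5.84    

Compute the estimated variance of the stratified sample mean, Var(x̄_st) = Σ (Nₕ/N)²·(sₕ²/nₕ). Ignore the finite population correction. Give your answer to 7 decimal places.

0.0091214

N = 47221. Term for each stratum: Wₕ²sₕ²/nₕ.
Var(x̄_st) = 0.0003383396 + 0.0087830115 = 0.0091213512 → 0.0091214.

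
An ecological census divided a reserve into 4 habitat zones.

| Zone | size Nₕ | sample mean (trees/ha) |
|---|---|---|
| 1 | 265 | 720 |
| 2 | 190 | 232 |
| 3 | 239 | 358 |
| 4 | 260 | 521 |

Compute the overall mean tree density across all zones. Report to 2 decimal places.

477.88

x̄_st = (Σ Nₕx̄ₕ) / (Σ Nₕ) = (265·720 + 190·232 + 239·358 + 260·521) / 954
= 455902 / 954 = 477.8847... → 477.88.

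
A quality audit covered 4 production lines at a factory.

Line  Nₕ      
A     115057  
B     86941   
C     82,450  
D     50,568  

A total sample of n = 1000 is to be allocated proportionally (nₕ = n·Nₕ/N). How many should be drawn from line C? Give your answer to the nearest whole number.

246

Share of line C = 82450/335016 = 0.24611.
Allocate 1000 × 0.24611 = 246.108... → 246.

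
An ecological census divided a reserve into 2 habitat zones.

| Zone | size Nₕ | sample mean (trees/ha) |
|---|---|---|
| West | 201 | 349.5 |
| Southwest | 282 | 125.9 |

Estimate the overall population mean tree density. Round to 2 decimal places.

218.95

N = 483; weights Wₕ = Nₕ/N = (0.4161, 0.5839).
x̄_st = Σ Wₕ·x̄ₕ = 0.4161·349.5 + 0.5839·125.9 ≈ 218.9509...
→ 218.95.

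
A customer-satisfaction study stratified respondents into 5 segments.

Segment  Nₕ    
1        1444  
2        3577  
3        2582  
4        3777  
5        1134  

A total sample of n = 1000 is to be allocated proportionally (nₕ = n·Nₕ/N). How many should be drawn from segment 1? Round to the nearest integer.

115

N = 1444 + 3577 + 2582 + 3777 + 1134 = 12514.
n_1 = 1000·1444/12514 = 115.391... → 115.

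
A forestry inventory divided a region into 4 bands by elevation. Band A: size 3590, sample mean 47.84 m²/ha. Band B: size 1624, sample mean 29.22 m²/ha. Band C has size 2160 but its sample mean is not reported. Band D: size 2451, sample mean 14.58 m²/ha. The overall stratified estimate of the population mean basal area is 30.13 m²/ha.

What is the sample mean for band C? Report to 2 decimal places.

N = 3590 + 1624 + 2160 + 2451 = 9825.
Overall total = μ·N = 30.13·9825 = 296027.25.
Subtract the known strata: 3590·47.84 + 1624·29.22 + 2451·14.58 = 254934.46.
Remaining total for band C: 296027.25 − 254934.46 = 41092.79.
Divide by its size: 41092.79 / 2160 = 19.0244... → 19.02.

19.02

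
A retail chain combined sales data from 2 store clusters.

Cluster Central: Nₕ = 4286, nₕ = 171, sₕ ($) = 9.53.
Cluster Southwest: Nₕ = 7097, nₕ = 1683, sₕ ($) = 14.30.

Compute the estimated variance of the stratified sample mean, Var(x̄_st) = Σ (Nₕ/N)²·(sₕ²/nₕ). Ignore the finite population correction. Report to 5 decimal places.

N = 11383; Wₕ = Nₕ/N.
cluster Central: (4286/11383)²·9.53²/171 = 0.07529750
cluster Southwest: (7097/11383)²·14.30²/1683 = 0.04723067
Sum = 0.12252817 → 0.12253.

0.12253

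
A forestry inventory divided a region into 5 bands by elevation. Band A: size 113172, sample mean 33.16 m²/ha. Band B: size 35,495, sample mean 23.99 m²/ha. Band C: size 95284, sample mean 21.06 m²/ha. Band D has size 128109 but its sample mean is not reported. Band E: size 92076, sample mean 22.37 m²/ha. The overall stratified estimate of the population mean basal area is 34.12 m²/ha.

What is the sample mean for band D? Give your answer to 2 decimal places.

55.93

N = 113172 + 35495 + 95284 + 128109 + 92076 = 464136.
Overall total = μ·N = 34.12·464136 = 15836320.32.
Subtract the known strata: 113172·33.16 + 35495·23.99 + 95284·21.06 + 92076·22.37 = 8670729.73.
Remaining total for band D: 15836320.32 − 8670729.73 = 7165590.59.
Divide by its size: 7165590.59 / 128109 = 55.9335... → 55.93.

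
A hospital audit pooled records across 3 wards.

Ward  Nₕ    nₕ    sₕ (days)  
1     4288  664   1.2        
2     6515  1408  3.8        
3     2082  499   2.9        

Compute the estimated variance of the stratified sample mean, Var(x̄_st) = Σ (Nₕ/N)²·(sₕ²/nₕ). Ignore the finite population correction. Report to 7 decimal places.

0.0033022

N = 12885; Wₕ = Nₕ/N.
ward 1: (4288/12885)²·1.2²/664 = 0.0002401790
ward 2: (6515/12885)²·3.8²/1408 = 0.0026219508
ward 3: (2082/12885)²·2.9²/499 = 0.0004400358
Sum = 0.0033021657 → 0.0033022.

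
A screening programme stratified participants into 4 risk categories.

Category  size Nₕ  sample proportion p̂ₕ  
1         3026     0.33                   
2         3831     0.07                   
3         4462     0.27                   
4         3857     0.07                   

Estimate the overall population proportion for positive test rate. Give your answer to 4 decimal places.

Wₕ = Nₕ/N with N = 15176: 0.1994, 0.2524, 0.2940, 0.2542.
p̂_st = 0.1994·0.33 + 0.2524·0.07 + 0.2940·0.27 + 0.2542·0.07 ≈ 0.180646... → 0.1806.

0.1806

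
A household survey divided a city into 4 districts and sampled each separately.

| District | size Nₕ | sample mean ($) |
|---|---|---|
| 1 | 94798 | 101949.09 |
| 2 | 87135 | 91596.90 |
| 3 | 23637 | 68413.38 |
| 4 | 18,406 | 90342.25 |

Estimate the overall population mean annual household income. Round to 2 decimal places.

93428.73

N = 223976; weights Wₕ = Nₕ/N = (0.4233, 0.3890, 0.1055, 0.0822).
x̄_st = Σ Wₕ·x̄ₕ = 0.4233·101949.09 + 0.3890·91596.90 + 0.1055·68413.38 + 0.0822·90342.25 ≈ 93428.7255...
→ 93428.73.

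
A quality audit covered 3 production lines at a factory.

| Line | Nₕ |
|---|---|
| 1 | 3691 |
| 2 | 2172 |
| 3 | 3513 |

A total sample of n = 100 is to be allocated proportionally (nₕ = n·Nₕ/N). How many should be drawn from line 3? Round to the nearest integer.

N = 3691 + 2172 + 3513 = 9376.
n_3 = 100·3513/9376 = 37.468... → 37.

37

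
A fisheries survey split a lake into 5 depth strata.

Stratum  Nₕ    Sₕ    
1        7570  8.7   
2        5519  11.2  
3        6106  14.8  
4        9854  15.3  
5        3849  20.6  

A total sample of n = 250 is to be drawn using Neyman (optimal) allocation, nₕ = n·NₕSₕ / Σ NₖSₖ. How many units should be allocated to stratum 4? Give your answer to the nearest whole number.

1: NₕSₕ = 7570·8.7 = 65859
2: NₕSₕ = 5519·11.2 = 61812.8
3: NₕSₕ = 6106·14.8 = 90368.8
4: NₕSₕ = 9854·15.3 = 150766.2
5: NₕSₕ = 3849·20.6 = 79289.4
Σ NₕSₕ = 448096.2.
n_4 = 250·150766.2/448096.2 = 84.115... → 84.

84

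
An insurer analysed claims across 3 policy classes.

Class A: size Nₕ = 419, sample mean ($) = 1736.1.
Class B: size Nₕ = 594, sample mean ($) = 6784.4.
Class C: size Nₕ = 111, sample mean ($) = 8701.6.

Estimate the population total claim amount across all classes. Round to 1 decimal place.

5723237.1

Population total = Σ Nₕ·x̄ₕ (each stratum's size times its mean).
419·1736.1 + 594·6784.4 + 111·8701.6 = 727425.9 + 4029933.6 + 965877.6 = 5723237.1.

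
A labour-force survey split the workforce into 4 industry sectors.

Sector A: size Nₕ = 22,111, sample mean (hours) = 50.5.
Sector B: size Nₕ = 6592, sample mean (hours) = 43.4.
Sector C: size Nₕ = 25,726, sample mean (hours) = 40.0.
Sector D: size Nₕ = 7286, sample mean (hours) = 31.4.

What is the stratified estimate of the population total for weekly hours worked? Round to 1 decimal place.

A: 22111·50.5 = 1116605.5
B: 6592·43.4 = 286092.8
C: 25726·40.0 = 1029040
D: 7286·31.4 = 228780.4
τ̂ = Σ Nₕx̄ₕ = 2660518.7.

2660518.7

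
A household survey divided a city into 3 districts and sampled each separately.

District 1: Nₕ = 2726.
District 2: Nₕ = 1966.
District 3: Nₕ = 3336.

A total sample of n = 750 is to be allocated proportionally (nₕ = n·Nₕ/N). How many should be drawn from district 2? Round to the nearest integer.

184

N = 2726 + 1966 + 3336 = 8028.
n_2 = 750·1966/8028 = 183.670... → 184.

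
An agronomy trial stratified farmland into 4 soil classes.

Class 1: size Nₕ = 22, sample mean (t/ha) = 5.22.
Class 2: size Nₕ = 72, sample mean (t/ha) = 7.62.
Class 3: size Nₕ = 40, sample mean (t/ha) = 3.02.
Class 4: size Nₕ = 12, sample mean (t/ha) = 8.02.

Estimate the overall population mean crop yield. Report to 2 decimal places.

N = 22 + 72 + 40 + 12 = 146.
Overall mean = Σ (Nₕ/N)·x̄ₕ — weight by population share, not a simple average.
Σ Nₕx̄ₕ = 22·5.22 + 72·7.62 + 40·3.02 + 12·8.02 = 114.84 + 548.64 + 120.8 + 96.24 = 880.52.
Divide by N: 880.52 / 146 = 6.0310... → 6.03.

6.03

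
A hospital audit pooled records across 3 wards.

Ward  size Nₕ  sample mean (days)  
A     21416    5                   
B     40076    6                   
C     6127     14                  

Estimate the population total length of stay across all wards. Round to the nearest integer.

Estimate total by summing Nₕ·x̄ₕ over strata.
21416·5 + 40076·6 + 6127·14 = 107080 + 240456 + 85778 = 433314.

433314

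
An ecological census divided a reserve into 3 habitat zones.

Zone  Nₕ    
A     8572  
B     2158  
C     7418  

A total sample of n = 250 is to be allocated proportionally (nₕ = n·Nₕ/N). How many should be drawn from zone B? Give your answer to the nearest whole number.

Share of zone B = 2158/18148 = 0.11891.
Allocate 250 × 0.11891 = 29.728... → 30.

30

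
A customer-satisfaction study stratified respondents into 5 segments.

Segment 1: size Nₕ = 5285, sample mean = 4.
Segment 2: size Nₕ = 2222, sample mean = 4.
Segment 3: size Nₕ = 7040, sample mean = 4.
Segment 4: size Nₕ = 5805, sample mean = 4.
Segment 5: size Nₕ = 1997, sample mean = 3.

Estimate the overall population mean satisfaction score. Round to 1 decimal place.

3.9

x̄_st = (Σ Nₕx̄ₕ) / (Σ Nₕ) = (5285·4 + 2222·4 + 7040·4 + 5805·4 + 1997·3) / 22349
= 87399 / 22349 = 3.911... → 3.9.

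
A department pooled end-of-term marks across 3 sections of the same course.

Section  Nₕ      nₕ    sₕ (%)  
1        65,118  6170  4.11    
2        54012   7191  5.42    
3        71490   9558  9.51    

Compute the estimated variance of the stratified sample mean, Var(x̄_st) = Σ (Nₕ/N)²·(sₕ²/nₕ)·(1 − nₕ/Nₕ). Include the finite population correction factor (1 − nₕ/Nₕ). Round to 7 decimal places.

0.0017265

N = 190620; Wₕ = Nₕ/N.
section 1: (65118/190620)²·4.11²/6170·(1 − 6170/65118) = 0.0002892222
section 2: (54012/190620)²·5.42²/7191·(1 − 7191/54012) = 0.0002843173
section 3: (71490/190620)²·9.51²/9558·(1 − 9558/71490) = 0.0011529686
Sum = 0.0017265081 → 0.0017265.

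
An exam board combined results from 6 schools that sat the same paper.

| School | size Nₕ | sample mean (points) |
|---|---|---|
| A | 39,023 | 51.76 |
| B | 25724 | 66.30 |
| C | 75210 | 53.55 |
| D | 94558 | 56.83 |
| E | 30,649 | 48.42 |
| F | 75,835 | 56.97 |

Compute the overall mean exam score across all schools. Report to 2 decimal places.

x̄_st = (Σ Nₕx̄ₕ) / (Σ Nₕ) = (39023·51.76 + 25724·66.30 + 75210·53.55 + 94558·56.83 + 30649·48.42 + 75835·56.97) / 340999
= 18930902.85 / 340999 = 55.5160... → 55.52.

55.52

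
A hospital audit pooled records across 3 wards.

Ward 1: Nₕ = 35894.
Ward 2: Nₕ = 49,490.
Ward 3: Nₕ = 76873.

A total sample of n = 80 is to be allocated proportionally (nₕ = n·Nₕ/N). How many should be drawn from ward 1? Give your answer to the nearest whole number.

18

N = 35894 + 49490 + 76873 = 162257.
n_1 = 80·35894/162257 = 17.697... → 18.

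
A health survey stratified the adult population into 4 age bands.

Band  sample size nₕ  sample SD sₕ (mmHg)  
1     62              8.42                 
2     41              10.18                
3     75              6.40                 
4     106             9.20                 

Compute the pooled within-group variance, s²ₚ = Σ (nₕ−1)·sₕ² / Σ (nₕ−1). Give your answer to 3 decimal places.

72.815

Degrees of freedom: 61 + 40 + 74 + 105 = 280.
Σ(nₕ−1)sₕ² = 61·70.8964 + 40·103.6324 + 74·40.96 + 105·84.64 = 20388.2164.
s²ₚ = 20388.2164 / 280 = 72.81506... → 72.815.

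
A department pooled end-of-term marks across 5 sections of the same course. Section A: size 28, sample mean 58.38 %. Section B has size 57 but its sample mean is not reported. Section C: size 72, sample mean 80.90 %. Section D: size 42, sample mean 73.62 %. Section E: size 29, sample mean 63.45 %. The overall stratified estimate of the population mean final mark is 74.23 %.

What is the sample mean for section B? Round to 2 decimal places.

N = 28 + 57 + 72 + 42 + 29 = 228.
Overall total = μ·N = 74.23·228 = 16924.44.
Subtract the known strata: 28·58.38 + 72·80.90 + 42·73.62 + 29·63.45 = 12391.53.
Remaining total for section B: 16924.44 − 12391.53 = 4532.91.
Divide by its size: 4532.91 / 57 = 79.5247... → 79.52.

79.52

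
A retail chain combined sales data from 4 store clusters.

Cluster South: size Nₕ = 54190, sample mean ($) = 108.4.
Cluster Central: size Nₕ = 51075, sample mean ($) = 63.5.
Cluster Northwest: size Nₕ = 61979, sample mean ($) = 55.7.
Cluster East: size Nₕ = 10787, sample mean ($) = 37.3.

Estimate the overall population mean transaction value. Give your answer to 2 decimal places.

N = 54190 + 51075 + 61979 + 10787 = 178031.
The stratified mean weights each stratum mean by its population share Nₕ/N.
Σ Nₕx̄ₕ = 54190·108.4 + 51075·63.5 + 61979·55.7 + 10787·37.3 = 5874196 + 3243262.5 + 3452230.3 + 402355.1 = 12972043.9.
Divide by N: 12972043.9 / 178031 = 72.8640... → 72.86.

72.86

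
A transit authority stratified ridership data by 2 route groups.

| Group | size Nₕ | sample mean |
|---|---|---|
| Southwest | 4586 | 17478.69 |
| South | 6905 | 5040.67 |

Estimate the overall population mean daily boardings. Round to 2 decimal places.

N = 11491; weights Wₕ = Nₕ/N = (0.3991, 0.6009).
x̄_st = Σ Wₕ·x̄ₕ = 0.3991·17478.69 + 0.6009·5040.67 ≈ 10004.6209...
→ 10004.62.

10004.62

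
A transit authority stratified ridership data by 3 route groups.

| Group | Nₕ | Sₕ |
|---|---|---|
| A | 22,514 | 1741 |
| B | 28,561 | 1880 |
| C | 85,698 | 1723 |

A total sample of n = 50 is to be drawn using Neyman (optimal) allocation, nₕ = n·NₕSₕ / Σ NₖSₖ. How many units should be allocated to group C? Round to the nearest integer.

A: NₕSₕ = 22514·1741 = 39196874
B: NₕSₕ = 28561·1880 = 53694680
C: NₕSₕ = 85698·1723 = 147657654
Σ NₕSₕ = 240549208.
n_C = 50·147657654/240549208 = 30.692... → 31.

31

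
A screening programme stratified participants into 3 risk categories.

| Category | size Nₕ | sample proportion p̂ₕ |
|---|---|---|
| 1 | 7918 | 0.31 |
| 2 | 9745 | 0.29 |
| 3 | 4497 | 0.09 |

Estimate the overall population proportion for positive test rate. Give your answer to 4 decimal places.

0.2566

Wₕ = Nₕ/N with N = 22160: 0.3573, 0.4398, 0.2029.
p̂_st = 0.3573·0.31 + 0.4398·0.29 + 0.2029·0.09 ≈ 0.256560... → 0.2566.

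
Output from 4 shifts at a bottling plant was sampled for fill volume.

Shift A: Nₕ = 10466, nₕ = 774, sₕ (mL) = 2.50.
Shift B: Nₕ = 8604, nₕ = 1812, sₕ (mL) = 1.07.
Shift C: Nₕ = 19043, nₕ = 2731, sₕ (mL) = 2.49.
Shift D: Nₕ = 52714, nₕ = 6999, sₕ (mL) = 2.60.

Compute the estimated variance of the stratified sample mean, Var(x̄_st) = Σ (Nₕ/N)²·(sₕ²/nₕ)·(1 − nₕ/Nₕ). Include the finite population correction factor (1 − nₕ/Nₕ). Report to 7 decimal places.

0.0004714

N = 90827; Wₕ = Nₕ/N.
shift A: (10466/90827)²·2.50²/774·(1 − 774/10466) = 0.0000992895
shift B: (8604/90827)²·1.07²/1812·(1 − 1812/8604) = 0.0000044759
shift C: (19043/90827)²·2.49²/2731·(1 − 2731/19043) = 0.0000854849
shift D: (52714/90827)²·2.60²/6999·(1 − 6999/52714) = 0.0002821405
Sum = 0.0004713908 → 0.0004714.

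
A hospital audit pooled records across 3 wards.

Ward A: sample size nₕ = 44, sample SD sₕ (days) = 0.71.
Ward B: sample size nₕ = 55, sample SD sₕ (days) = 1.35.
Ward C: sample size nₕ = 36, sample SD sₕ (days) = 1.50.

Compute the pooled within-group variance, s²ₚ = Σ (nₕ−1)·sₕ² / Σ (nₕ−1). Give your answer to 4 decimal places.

1.5064

Degrees of freedom: 43 + 54 + 35 = 132.
Σ(nₕ−1)sₕ² = 43·0.5041 + 54·1.8225 + 35·2.25 = 198.8413.
s²ₚ = 198.8413 / 132 = 1.506373... → 1.5064.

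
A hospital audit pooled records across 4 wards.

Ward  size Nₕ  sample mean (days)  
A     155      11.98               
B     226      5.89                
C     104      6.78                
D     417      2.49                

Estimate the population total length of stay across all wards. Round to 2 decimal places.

A: 155·11.98 = 1856.9
B: 226·5.89 = 1331.14
C: 104·6.78 = 705.12
D: 417·2.49 = 1038.33
τ̂ = Σ Nₕx̄ₕ = 4931.49.

4931.49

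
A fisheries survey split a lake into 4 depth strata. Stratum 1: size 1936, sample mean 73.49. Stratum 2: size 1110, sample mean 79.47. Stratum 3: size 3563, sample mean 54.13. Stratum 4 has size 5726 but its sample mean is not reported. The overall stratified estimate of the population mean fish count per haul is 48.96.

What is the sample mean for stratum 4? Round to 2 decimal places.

Σ Nₕx̄ₕ = N·μ, so 5726·x̄_4 = 12335·48.96 − (1936·73.49 + 1110·79.47 + 3563·54.13).
= 603921.6 − 423353.53 = 180568.07.
x̄_4 = 180568.07 / 5726 = 31.5348... → 31.53.

31.53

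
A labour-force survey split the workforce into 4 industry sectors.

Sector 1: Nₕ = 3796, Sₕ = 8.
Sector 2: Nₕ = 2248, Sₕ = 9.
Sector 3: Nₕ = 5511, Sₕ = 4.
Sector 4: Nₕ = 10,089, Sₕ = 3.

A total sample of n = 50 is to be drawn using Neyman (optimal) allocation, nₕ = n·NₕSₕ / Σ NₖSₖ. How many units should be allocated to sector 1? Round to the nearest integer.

Σ NₕSₕ = 3796·8 + 2248·9 + 5511·4 + 10089·3 = 102911.
Share for 1: 30368/102911 = 0.29509.
n_1 = 50 × 0.29509 = 14.754... → 15.

15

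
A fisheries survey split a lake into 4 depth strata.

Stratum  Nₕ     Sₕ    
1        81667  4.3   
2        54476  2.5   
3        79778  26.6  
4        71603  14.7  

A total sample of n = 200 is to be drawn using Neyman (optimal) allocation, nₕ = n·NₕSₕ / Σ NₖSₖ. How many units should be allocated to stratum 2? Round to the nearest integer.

7

Σ NₕSₕ = 81667·4.3 + 54476·2.5 + 79778·26.6 + 71603·14.7 = 3662017.
Share for 2: 136190/3662017 = 0.03719.
n_2 = 200 × 0.03719 = 7.438... → 7.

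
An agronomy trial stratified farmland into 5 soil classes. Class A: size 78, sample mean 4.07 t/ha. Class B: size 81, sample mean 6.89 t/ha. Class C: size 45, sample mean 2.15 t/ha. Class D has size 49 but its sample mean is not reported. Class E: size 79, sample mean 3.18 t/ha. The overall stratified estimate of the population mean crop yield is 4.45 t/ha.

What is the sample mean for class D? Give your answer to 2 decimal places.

Σ Nₕx̄ₕ = N·μ, so 49·x̄_D = 332·4.45 − (78·4.07 + 81·6.89 + 45·2.15 + 79·3.18).
= 1477.4 − 1223.52 = 253.88.
x̄_D = 253.88 / 49 = 5.1812... → 5.18.

5.18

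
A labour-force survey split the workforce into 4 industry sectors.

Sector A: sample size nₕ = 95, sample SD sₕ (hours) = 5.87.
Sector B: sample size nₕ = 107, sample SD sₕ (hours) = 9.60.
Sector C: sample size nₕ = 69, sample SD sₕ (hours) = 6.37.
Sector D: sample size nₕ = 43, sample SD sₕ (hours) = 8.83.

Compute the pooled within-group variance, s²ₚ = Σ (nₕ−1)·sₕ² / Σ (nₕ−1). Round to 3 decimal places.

61.425

Degrees of freedom: 94 + 106 + 68 + 42 = 310.
Σ(nₕ−1)sₕ² = 94·34.4569 + 106·92.16 + 68·40.5769 + 42·77.9689 = 19041.8316.
s²ₚ = 19041.8316 / 310 = 61.42526... → 61.425.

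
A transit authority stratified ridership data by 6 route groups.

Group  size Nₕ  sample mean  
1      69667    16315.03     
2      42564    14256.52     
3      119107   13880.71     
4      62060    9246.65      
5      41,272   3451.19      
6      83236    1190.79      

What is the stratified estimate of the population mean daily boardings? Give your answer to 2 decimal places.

x̄_st = (Σ Nₕx̄ₕ) / (Σ Nₕ) = (69667·16315.03 + 42564·14256.52 + 119107·13880.71 + 62060·9246.65 + 41272·3451.19 + 83236·1190.79) / 417906
= 4212124647.38 / 417906 = 10079.1198... → 10079.12.

10079.12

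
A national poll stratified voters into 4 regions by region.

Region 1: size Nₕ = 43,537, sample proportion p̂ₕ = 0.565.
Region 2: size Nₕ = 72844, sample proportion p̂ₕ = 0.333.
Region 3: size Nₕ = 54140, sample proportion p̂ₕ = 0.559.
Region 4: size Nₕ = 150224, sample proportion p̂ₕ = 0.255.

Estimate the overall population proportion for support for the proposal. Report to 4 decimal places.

0.3661

N = 43537 + 72844 + 54140 + 150224 = 320745.
Overall proportion = Σ (Nₕ/N)·p̂ₕ.
Σ Nₕp̂ₕ = 24598.405 + 24257.052 + 30264.26 + 38307.12 = 117426.837.
117426.837 / 320745 = 0.366107... → 0.3661.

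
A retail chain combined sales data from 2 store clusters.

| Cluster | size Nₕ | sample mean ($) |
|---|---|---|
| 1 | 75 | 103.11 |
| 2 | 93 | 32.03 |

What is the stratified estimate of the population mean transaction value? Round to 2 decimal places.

63.76

N = 168; weights Wₕ = Nₕ/N = (0.4464, 0.5536).
x̄_st = Σ Wₕ·x̄ₕ = 0.4464·103.11 + 0.5536·32.03 ≈ 63.7621...
→ 63.76.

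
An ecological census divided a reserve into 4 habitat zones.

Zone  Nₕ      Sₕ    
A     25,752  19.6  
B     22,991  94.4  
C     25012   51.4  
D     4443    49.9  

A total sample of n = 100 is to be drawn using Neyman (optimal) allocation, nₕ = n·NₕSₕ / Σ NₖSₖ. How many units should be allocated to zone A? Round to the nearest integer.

12

A: NₕSₕ = 25752·19.6 = 504739.2
B: NₕSₕ = 22991·94.4 = 2170350.4
C: NₕSₕ = 25012·51.4 = 1285616.8
D: NₕSₕ = 4443·49.9 = 221705.7
Σ NₕSₕ = 4182412.1.
n_A = 100·504739.2/4182412.1 = 12.068... → 12.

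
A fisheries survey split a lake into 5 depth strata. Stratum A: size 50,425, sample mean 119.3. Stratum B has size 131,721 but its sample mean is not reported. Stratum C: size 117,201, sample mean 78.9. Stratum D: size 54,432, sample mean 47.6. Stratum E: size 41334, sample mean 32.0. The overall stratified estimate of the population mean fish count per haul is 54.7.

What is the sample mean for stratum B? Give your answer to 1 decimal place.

N = 50425 + 131721 + 117201 + 54432 + 41334 = 395113.
Overall total = μ·N = 54.7·395113 = 21612681.1.
Subtract the known strata: 50425·119.3 + 117201·78.9 + 54432·47.6 + 41334·32.0 = 19176512.6.
Remaining total for stratum B: 21612681.1 − 19176512.6 = 2436168.5.
Divide by its size: 2436168.5 / 131721 = 18.495... → 18.5.

18.5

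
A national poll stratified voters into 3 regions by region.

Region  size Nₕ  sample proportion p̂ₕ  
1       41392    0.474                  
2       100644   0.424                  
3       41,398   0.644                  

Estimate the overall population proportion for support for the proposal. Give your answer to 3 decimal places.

0.485

Wₕ = Nₕ/N with N = 183434: 0.2257, 0.5487, 0.2257.
p̂_st = 0.2257·0.474 + 0.5487·0.424 + 0.2257·0.644 ≈ 0.48493... → 0.485.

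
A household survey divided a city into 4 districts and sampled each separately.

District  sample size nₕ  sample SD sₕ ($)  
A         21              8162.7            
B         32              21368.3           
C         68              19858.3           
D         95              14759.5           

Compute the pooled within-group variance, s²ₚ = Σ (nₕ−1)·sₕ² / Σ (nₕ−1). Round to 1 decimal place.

294274251.4

Degrees of freedom: 20 + 31 + 67 + 94 = 212.
Σ(nₕ−1)sₕ² = 20·66629671.29 + 31·456604244.89 + 67·394352078.89 + 94·217842840.25 = 62386141286.52.
s²ₚ = 62386141286.52 / 212 = 294274251.352... → 294274251.4.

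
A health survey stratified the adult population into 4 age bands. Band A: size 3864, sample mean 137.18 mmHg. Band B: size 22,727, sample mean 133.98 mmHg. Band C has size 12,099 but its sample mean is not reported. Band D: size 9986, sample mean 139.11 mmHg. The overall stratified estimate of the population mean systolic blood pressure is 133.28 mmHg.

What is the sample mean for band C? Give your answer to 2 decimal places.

N = 3864 + 22727 + 12099 + 9986 = 48676.
Overall total = μ·N = 133.28·48676 = 6487537.28.
Subtract the known strata: 3864·137.18 + 22727·133.98 + 9986·139.11 = 4964179.44.
Remaining total for band C: 6487537.28 − 4964179.44 = 1523357.84.
Divide by its size: 1523357.84 / 12099 = 125.9077... → 125.91.

125.91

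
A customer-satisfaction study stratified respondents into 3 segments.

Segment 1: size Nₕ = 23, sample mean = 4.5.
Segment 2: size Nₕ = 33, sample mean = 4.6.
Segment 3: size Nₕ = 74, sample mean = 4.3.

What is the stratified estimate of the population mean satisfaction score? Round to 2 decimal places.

4.41

x̄_st = (Σ Nₕx̄ₕ) / (Σ Nₕ) = (23·4.5 + 33·4.6 + 74·4.3) / 130
= 573.5 / 130 = 4.4115... → 4.41.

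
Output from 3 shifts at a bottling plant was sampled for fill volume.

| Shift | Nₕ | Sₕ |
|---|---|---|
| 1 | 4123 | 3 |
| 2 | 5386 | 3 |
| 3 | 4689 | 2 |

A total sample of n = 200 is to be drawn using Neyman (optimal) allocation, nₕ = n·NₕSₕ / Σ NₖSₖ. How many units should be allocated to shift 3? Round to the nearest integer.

1: NₕSₕ = 4123·3 = 12369
2: NₕSₕ = 5386·3 = 16158
3: NₕSₕ = 4689·2 = 9378
Σ NₕSₕ = 37905.
n_3 = 200·9378/37905 = 49.482... → 49.

49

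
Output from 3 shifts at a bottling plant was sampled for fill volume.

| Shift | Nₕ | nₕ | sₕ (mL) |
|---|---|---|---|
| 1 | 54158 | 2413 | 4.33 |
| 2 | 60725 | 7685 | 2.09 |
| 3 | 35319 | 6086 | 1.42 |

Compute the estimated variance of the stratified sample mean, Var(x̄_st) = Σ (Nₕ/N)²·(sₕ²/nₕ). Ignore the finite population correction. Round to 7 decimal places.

0.0011214

N = 150202. Term for each stratum: Wₕ²sₕ²/nₕ.
Var(x̄_st) = 0.0010101649 + 0.0000929036 + 0.0000183194 = 0.0011213878 → 0.0011214.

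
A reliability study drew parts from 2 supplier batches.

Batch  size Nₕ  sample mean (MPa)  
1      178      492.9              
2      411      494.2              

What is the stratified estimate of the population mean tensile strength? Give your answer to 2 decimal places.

N = 178 + 411 = 589.
Overall mean = Σ (Nₕ/N)·x̄ₕ — weight by population share, not a simple average.
Σ Nₕx̄ₕ = 178·492.9 + 411·494.2 = 87736.2 + 203116.2 = 290852.4.
Divide by N: 290852.4 / 589 = 493.8071... → 493.81.

493.81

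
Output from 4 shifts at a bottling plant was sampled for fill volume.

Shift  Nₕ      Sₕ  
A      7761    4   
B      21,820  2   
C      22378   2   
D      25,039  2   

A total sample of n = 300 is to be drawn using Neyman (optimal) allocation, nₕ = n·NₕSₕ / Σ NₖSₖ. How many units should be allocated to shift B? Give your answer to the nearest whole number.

77

A: NₕSₕ = 7761·4 = 31044
B: NₕSₕ = 21820·2 = 43640
C: NₕSₕ = 22378·2 = 44756
D: NₕSₕ = 25039·2 = 50078
Σ NₕSₕ = 169518.
n_B = 300·43640/169518 = 77.231... → 77.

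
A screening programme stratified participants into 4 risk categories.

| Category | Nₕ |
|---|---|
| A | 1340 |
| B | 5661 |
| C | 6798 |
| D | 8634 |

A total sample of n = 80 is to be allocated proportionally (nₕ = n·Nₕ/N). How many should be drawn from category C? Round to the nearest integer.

N = 1340 + 5661 + 6798 + 8634 = 22433.
n_C = 80·6798/22433 = 24.243... → 24.

24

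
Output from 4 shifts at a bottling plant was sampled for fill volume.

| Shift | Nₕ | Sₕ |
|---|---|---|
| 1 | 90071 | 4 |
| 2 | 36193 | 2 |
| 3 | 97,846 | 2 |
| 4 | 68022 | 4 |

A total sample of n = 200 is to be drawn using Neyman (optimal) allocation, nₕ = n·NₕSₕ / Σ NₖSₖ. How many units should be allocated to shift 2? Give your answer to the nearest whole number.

Σ NₕSₕ = 90071·4 + 36193·2 + 97846·2 + 68022·4 = 900450.
Share for 2: 72386/900450 = 0.08039.
n_2 = 200 × 0.08039 = 16.078... → 16.

16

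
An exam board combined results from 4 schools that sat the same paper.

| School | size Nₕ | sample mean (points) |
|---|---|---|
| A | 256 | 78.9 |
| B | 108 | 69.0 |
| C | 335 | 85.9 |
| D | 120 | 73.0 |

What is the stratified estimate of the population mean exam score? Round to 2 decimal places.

N = 256 + 108 + 335 + 120 = 819.
Weight each subgroup mean by Nₕ/N and sum.
Σ Nₕx̄ₕ = 256·78.9 + 108·69.0 + 335·85.9 + 120·73.0 = 20198.4 + 7452 + 28776.5 + 8760 = 65186.9.
Divide by N: 65186.9 / 819 = 79.5933... → 79.59.

79.59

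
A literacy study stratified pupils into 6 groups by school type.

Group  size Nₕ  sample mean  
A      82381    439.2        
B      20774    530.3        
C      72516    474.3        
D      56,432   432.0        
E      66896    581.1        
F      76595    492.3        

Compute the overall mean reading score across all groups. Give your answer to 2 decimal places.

N = 375594; weights Wₕ = Nₕ/N = (0.2193, 0.0553, 0.1931, 0.1502, 0.1781, 0.2039).
x̄_st = Σ Wₕ·x̄ₕ = 0.2193·439.2 + 0.0553·530.3 + 0.1931·474.3 + 0.1502·432.0 + 0.1781·581.1 + 0.2039·492.3 ≈ 486.0358...
→ 486.04.

486.04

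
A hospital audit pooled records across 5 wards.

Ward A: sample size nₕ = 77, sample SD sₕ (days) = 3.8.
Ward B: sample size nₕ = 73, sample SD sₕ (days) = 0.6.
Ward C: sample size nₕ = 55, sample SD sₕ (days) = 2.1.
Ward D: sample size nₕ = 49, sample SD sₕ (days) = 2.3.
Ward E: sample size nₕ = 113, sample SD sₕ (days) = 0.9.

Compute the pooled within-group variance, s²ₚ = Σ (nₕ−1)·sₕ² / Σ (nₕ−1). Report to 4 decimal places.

Degrees of freedom: 76 + 72 + 54 + 48 + 112 = 362.
Σ(nₕ−1)sₕ² = 76·14.44 + 72·0.36 + 54·4.41 + 48·5.29 + 112·0.81 = 1706.14.
s²ₚ = 1706.14 / 362 = 4.713094... → 4.7131.

4.7131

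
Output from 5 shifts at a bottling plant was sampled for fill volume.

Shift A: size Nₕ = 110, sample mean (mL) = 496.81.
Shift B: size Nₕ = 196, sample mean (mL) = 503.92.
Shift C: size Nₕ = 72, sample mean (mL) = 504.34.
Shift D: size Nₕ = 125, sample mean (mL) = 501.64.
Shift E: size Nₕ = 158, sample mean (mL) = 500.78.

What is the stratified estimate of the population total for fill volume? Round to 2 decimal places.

331558.14

A: 110·496.81 = 54649.1
B: 196·503.92 = 98768.32
C: 72·504.34 = 36312.48
D: 125·501.64 = 62705
E: 158·500.78 = 79123.24
τ̂ = Σ Nₕx̄ₕ = 331558.14.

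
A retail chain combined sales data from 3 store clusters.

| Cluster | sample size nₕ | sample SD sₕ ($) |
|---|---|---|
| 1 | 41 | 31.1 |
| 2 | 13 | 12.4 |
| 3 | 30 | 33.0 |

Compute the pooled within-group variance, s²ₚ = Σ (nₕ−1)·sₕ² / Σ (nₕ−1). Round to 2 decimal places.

890.30

Degrees of freedom: 40 + 12 + 29 = 81.
Σ(nₕ−1)sₕ² = 40·967.21 + 12·153.76 + 29·1089 = 72114.52.
s²ₚ = 72114.52 / 81 = 890.3027... → 890.30.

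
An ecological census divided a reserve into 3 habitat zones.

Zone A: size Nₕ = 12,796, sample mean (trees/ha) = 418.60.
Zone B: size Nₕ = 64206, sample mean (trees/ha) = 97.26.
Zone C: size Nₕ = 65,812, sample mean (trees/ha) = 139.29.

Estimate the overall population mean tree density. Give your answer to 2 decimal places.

145.42

x̄_st = (Σ Nₕx̄ₕ) / (Σ Nₕ) = (12796·418.60 + 64206·97.26 + 65812·139.29) / 142814
= 20768034.64 / 142814 = 145.4202... → 145.42.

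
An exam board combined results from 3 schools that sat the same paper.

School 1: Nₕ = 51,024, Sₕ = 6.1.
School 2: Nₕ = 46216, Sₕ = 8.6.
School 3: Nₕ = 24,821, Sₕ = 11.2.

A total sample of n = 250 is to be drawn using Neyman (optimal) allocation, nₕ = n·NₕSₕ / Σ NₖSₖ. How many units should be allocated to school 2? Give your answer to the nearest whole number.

101

1: NₕSₕ = 51024·6.1 = 311246.4
2: NₕSₕ = 46216·8.6 = 397457.6
3: NₕSₕ = 24821·11.2 = 277995.2
Σ NₕSₕ = 986699.2.
n_2 = 250·397457.6/986699.2 = 100.704... → 101.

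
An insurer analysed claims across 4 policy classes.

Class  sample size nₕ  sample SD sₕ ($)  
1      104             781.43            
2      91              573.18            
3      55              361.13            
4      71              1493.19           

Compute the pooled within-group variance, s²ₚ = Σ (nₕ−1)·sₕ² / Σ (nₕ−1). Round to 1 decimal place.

1: (104−1)·781.43² = 103·610632.8449 = 62895183.0247
2: (91−1)·573.18² = 90·328535.3124 = 29568178.116
3: (55−1)·361.13² = 54·130414.8769 = 7042403.3526
4: (71−1)·1493.19² = 70·2229616.3761 = 156073146.327
Numerator = 255578910.8203; denominator = Σ(nₕ−1) = 317.
s²ₚ = 255578910.8203/317 = 806242.621... → 806242.6.

806242.6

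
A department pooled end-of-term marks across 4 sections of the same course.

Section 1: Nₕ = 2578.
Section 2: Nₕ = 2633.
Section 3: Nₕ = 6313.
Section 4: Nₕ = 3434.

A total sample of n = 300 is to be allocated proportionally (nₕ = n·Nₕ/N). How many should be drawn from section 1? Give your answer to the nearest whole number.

52

Share of section 1 = 2578/14958 = 0.17235.
Allocate 300 × 0.17235 = 51.705... → 52.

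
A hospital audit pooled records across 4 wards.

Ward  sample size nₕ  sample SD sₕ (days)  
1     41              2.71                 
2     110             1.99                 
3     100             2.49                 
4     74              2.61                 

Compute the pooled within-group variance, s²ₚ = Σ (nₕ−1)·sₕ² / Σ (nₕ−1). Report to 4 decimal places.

1: (41−1)·2.71² = 40·7.3441 = 293.764
2: (110−1)·1.99² = 109·3.9601 = 431.6509
3: (100−1)·2.49² = 99·6.2001 = 613.8099
4: (74−1)·2.61² = 73·6.8121 = 497.2833
Numerator = 1836.5081; denominator = Σ(nₕ−1) = 321.
s²ₚ = 1836.5081/321 = 5.721209... → 5.7212.

5.7212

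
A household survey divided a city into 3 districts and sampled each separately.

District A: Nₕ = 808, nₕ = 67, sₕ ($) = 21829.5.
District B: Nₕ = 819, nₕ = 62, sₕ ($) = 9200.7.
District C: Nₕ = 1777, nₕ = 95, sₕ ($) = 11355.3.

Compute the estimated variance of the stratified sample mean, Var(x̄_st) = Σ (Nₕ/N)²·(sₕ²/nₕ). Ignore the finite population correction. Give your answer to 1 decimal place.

849660.0

N = 3404; Wₕ = Nₕ/N.
district A: (808/3404)²·21829.5²/67 = 400734.1858
district B: (819/3404)²·9200.7²/62 = 79038.5113
district C: (1777/3404)²·11355.3²/95 = 369887.2594
Sum = 849659.9565 → 849660.0.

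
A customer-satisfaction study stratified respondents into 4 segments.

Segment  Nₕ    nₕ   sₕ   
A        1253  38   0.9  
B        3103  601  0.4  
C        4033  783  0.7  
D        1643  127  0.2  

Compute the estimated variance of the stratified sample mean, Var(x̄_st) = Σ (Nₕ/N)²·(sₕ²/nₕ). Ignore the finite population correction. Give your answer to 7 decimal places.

N = 10032; Wₕ = Nₕ/N.
segment A: (1253/10032)²·0.9²/38 = 0.0003325282
segment B: (3103/10032)²·0.4²/601 = 0.0000254703
segment C: (4033/10032)²·0.7²/783 = 0.0001011383
segment D: (1643/10032)²·0.2²/127 = 0.0000084480
Sum = 0.0004675849 → 0.0004676.

0.0004676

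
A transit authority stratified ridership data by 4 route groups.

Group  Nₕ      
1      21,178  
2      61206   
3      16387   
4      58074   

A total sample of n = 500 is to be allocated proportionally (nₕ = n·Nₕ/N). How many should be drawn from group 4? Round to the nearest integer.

Share of group 4 = 58074/156845 = 0.37026.
Allocate 500 × 0.37026 = 185.132... → 185.

185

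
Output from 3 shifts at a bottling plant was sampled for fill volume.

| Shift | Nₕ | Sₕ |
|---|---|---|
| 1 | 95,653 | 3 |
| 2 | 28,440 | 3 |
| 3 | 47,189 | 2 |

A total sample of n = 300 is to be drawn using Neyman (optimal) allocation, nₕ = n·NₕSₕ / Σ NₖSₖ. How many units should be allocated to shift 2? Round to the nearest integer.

Σ NₕSₕ = 95653·3 + 28440·3 + 47189·2 = 466657.
Share for 2: 85320/466657 = 0.18283.
n_2 = 300 × 0.18283 = 54.850... → 55.

55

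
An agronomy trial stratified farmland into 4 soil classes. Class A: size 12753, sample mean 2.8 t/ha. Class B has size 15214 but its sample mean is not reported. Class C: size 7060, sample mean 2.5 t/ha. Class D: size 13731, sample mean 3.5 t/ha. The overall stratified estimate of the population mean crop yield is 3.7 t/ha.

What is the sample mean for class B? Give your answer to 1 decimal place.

5.2

N = 12753 + 15214 + 7060 + 13731 = 48758.
Overall total = μ·N = 3.7·48758 = 180404.6.
Subtract the known strata: 12753·2.8 + 7060·2.5 + 13731·3.5 = 101416.9.
Remaining total for class B: 180404.6 − 101416.9 = 78987.7.
Divide by its size: 78987.7 / 15214 = 5.192... → 5.2.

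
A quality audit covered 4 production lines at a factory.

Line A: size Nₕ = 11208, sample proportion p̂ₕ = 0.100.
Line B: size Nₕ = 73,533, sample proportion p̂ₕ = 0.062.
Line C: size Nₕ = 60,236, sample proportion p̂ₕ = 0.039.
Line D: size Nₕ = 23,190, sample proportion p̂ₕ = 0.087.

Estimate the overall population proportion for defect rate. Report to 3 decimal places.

Wₕ = Nₕ/N with N = 168167: 0.0666, 0.4373, 0.3582, 0.1379.
p̂_st = 0.0666·0.100 + 0.4373·0.062 + 0.3582·0.039 + 0.1379·0.087 ≈ 0.05974... → 0.060.

0.060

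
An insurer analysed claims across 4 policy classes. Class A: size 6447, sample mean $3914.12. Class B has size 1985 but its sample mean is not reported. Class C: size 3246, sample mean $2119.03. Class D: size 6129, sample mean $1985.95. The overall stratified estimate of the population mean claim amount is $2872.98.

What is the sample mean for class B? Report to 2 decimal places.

Σ Nₕx̄ₕ = N·μ, so 1985·x̄_B = 17807·2872.98 − (6447·3914.12 + 3246·2119.03 + 6129·1985.95).
= 51159154.86 − 44284590.57 = 6874564.29.
x̄_B = 6874564.29 / 1985 = 3463.2566... → 3463.26.

3463.26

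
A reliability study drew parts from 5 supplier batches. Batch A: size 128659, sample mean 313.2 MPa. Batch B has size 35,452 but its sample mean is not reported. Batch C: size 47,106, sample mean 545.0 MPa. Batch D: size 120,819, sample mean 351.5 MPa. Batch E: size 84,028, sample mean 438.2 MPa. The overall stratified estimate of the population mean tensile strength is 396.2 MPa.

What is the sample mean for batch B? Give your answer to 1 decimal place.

552.5

N = 128659 + 35452 + 47106 + 120819 + 84028 = 416064.
Overall total = μ·N = 396.2·416064 = 164844556.8.
Subtract the known strata: 128659·313.2 + 47106·545.0 + 120819·351.5 + 84028·438.2 = 145257716.9.
Remaining total for batch B: 164844556.8 − 145257716.9 = 19586839.9.
Divide by its size: 19586839.9 / 35452 = 552.489... → 552.5.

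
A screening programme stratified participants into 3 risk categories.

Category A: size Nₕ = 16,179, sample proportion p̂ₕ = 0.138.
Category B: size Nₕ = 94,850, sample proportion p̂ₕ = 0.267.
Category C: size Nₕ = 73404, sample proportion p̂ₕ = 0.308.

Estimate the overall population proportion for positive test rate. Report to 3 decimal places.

Wₕ = Nₕ/N with N = 184433: 0.0877, 0.5143, 0.3980.
p̂_st = 0.0877·0.138 + 0.5143·0.267 + 0.3980·0.308 ≈ 0.27200... → 0.272.

0.272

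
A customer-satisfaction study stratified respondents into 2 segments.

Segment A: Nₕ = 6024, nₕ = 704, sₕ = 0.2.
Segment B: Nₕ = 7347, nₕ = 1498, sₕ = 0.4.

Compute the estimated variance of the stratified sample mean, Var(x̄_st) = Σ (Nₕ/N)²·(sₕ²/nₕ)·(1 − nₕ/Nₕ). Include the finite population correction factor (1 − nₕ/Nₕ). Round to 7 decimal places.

0.0000359

N = 13371. Term for each stratum: Wₕ²sₕ²/nₕ·(1−nₕ/Nₕ).
Var(x̄_st) = 0.0000101849 + 0.0000256727 = 0.0000358576 → 0.0000359.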